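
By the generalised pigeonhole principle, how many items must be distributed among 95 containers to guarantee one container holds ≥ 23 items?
n = (23 − 1)·95 + 1 = 2091

By the generalised pigeonhole principle, to guarantee some box contains ≥ r objects we need more than (r − 1) · k objects total. Threshold: n = (r − 1) · k + 1. With r = 23 and k = 95: n = 22 · 95 + 1 = 2090 + 1 = 2091. For n = 2090 = 22 · 95, we can put exactly 22 objects in every box, avoiding 23 in any single one — so 2091 is tight.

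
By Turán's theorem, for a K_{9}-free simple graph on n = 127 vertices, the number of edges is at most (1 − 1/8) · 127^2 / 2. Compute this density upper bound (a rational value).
Turán density bound = (7/8) · 127^2/2 = 112903/16 ≈ 7056.4375

Turán's theorem: ex(n, K_{r+1}) is achieved by the complete r-partite Turán graph T(n, r) with parts as balanced as possible, and is at most (1 − 1/r) · n^2/2. For r = 8, n = 127: the density bound is (7/8) · 16129/2 = 112903/16 ≈ 7056.4375. The integer-valued extremum is e(T(127, 8)) = 7056, which is strictly less than the density bound 112903/16 since 8 ∤ 127 (the parts of T(127, 8) cannot all be equal).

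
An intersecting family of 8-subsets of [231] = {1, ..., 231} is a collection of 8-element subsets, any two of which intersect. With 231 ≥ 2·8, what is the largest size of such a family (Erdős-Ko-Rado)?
max |F| = C(230, 7) = 6160734055200

The Erdős-Ko-Rado theorem states: for n ≥ 2k, an intersecting family of k-subsets of an n-element set has size at most C(n − 1, k − 1), with equality for 'star' families {A ⊆ [n] : |A| = k, i ∈ A} (fix an element i). For n = 231, k = 8: C(230, 7) = 6160734055200.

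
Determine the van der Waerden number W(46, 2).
W(46, 2) = 46 + 1 = 47

A 2-term AP is any pair of integers, so a monochromatic 2-AP exists iff some colour is used at least twice. With 46 colours, the colouring i ↦ i on {1, ..., 46} uses each colour once, avoiding any monochromatic pair, so W(46, 2) > 46. For {1, ..., 47}, pigeonhole forces two integers of the same colour, which form a monochromatic 2-AP. Hence W(46, 2) = 47.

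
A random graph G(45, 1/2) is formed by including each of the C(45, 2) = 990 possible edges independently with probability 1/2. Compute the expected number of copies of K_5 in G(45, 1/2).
E[# K_5] = C(45, 5) · (1/2)^C(5, 2) = 1221759 / 2^10 ≈ 1193.124023

For each 5-subset S of vertices (there are C(45, 5) = 1221759 such S), let X_S = 1 if S induces a K_5 (all C(5, 2) = 10 edges present). Then P(X_S = 1) = (1/2)^10 = 1/1024. By linearity of expectation, E[# K_5] = C(45, 5) · (1/2)^10 = 1221759 / 1024 ≈ 1193.124023.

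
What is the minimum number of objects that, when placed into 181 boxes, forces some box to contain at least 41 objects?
n = (41 − 1)·181 + 1 = 7241

By the generalised pigeonhole principle, to guarantee some box contains ≥ r objects we need more than (r − 1) · k objects total. Threshold: n = (r − 1) · k + 1. With r = 41 and k = 181: n = 40 · 181 + 1 = 7240 + 1 = 7241. For n = 7240 = 40 · 181, we can put exactly 40 objects in every box, avoiding 41 in any single one — so 7241 is tight.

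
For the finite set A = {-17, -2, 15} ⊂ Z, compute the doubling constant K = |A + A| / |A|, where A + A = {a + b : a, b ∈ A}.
K = |A + A| / |A| = 6/3 = 2

Enumerate A + A = {a + b : a, b ∈ A}. With |A| = 3, there are |A|^2 = 9 ordered sum pairs; collecting distinct values, A + A = {-34, -19, -4, -2, 13, 30}, so |A + A| = 6. Thus K = 6/3 = 2. For comparison, the minimum possible |A + A| over all 3-element sets is 2·3 − 1 = 5 (so min K = 5/3), attained only by arithmetic progressions.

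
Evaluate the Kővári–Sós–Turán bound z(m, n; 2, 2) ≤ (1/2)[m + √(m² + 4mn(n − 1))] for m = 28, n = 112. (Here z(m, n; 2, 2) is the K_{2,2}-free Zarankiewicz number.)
z(28, 112; 2, 2) ≤ (1/2)[28 + √(28² + 4·28·112·111)] = (1/2)[28 + √1393168] = 604.1627

Kővári–Sós–Turán: let r_1, ..., r_28 be the row sums and z = Σ r_i the total number of 1s. Each pair of columns can share at most one row with both entries 1 (else a 2×2 all-ones block appears), so Σ_i C(r_i, 2) ≤ C(112, 2) = 6216. By convexity Σ_i C(r_i, 2) ≥ 28·C(z/28, 2) = z(z − 28)/(2·28), giving z² − 28z − 28·112·111 ≤ 0 and hence z ≤ (1/2)[28 + √(784 + 4·348096)] = (1/2)[28 + √1393168] ≈ (1/2)(28 + 1180.3254) = 604.1627.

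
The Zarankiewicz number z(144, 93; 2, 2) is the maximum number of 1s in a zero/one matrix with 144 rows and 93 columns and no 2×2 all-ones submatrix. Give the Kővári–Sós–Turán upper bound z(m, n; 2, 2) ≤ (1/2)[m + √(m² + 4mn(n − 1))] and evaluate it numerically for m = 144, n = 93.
z(144, 93; 2, 2) ≤ (1/2)[144 + √(144² + 4·144·93·92)] = (1/2)[144 + √4948992] = 1184.3165

Kővári–Sós–Turán: let r_1, ..., r_144 be the row sums and z = Σ r_i the total number of 1s. Each pair of columns can share at most one row with both entries 1 (else a 2×2 all-ones block appears), so Σ_i C(r_i, 2) ≤ C(93, 2) = 4278. By convexity Σ_i C(r_i, 2) ≥ 144·C(z/144, 2) = z(z − 144)/(2·144), giving z² − 144z − 144·93·92 ≤ 0 and hence z ≤ (1/2)[144 + √(20736 + 4·1232064)] = (1/2)[144 + √4948992] ≈ (1/2)(144 + 2224.633) = 1184.3165.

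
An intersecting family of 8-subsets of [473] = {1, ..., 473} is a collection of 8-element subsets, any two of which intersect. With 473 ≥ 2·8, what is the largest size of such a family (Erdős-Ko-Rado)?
max |F| = C(472, 7) = 990265662876984

Erdős-Ko-Rado (1961): when n ≥ 2k, max |F| = C(n−1, k−1). The bound is attained by the star {A : i ∈ A} for any fixed i ∈ [n]. Here C(473−1, 8−1) = C(472, 7) = 990265662876984.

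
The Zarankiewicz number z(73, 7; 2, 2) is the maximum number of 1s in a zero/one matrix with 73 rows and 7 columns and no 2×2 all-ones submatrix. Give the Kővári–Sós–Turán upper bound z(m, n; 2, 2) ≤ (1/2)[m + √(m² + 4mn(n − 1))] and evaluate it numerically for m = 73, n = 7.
z(73, 7; 2, 2) ≤ (1/2)[73 + √(73² + 4·73·7·6)] = (1/2)[73 + √17593] = 102.8193

Kővári–Sós–Turán: let r_1, ..., r_73 be the row sums and z = Σ r_i the total number of 1s. Each pair of columns can share at most one row with both entries 1 (else a 2×2 all-ones block appears), so Σ_i C(r_i, 2) ≤ C(7, 2) = 21. By convexity Σ_i C(r_i, 2) ≥ 73·C(z/73, 2) = z(z − 73)/(2·73), giving z² − 73z − 73·7·6 ≤ 0 and hence z ≤ (1/2)[73 + √(5329 + 4·3066)] = (1/2)[73 + √17593] ≈ (1/2)(73 + 132.6386) = 102.8193.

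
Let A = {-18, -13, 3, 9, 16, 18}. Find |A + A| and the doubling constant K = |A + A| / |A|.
K = |A + A| / |A| = 21/6 = 7/2

Enumerate A + A = {a + b : a, b ∈ A}. With |A| = 6, there are |A|^2 = 36 ordered sum pairs; collecting distinct values, A + A = {-36, -31, -26, -15, -10, -9, -4, -2, 0, 3, 5, 6, 12, 18, 19, 21, 25, 27, 32, 34, 36}, so |A + A| = 21. Thus K = 21/6 = 7/2. For comparison, the minimum possible |A + A| over all 6-element sets is 2·6 − 1 = 11 (so min K = 11/6), attained only by arithmetic progressions.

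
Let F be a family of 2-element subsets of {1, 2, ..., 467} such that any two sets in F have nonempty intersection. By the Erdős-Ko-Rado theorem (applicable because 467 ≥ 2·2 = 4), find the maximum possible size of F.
max |F| = C(466, 1) = 466

The Erdős-Ko-Rado theorem states: for n ≥ 2k, an intersecting family of k-subsets of an n-element set has size at most C(n − 1, k − 1), with equality for 'star' families {A ⊆ [n] : |A| = k, i ∈ A} (fix an element i). For n = 467, k = 2: C(466, 1) = 466.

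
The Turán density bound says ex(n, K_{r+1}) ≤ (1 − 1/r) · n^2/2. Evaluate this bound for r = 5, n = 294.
Turán density bound = (4/5) · 294^2/2 = 172872/5 ≈ 34574.4

Turán's theorem: ex(n, K_{r+1}) is achieved by the complete r-partite Turán graph T(n, r) with parts as balanced as possible, and is at most (1 − 1/r) · n^2/2. For r = 5, n = 294: the density bound is (4/5) · 86436/2 = 172872/5 ≈ 34574.4. The integer-valued extremum is e(T(294, 5)) = 34574, which is strictly less than the density bound 172872/5 since 5 ∤ 294 (the parts of T(294, 5) cannot all be equal).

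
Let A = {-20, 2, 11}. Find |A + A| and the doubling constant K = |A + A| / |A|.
K = |A + A| / |A| = 6/3 = 2

Enumerate A + A = {a + b : a, b ∈ A}. With |A| = 3, there are |A|^2 = 9 ordered sum pairs; collecting distinct values, A + A = {-40, -18, -9, 4, 13, 22}, so |A + A| = 6. Thus K = 6/3 = 2. For comparison, the minimum possible |A + A| over all 3-element sets is 2·3 − 1 = 5 (so min K = 5/3), attained only by arithmetic progressions.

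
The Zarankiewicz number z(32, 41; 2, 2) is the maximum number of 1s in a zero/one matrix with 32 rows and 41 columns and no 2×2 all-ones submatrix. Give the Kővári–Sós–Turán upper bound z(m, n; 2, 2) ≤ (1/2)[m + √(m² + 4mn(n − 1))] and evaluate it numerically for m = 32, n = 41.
z(32, 41; 2, 2) ≤ (1/2)[32 + √(32² + 4·32·41·40)] = (1/2)[32 + √210944] = 245.6432

Kővári–Sós–Turán: let r_1, ..., r_32 be the row sums and z = Σ r_i the total number of 1s. Each pair of columns can share at most one row with both entries 1 (else a 2×2 all-ones block appears), so Σ_i C(r_i, 2) ≤ C(41, 2) = 820. By convexity Σ_i C(r_i, 2) ≥ 32·C(z/32, 2) = z(z − 32)/(2·32), giving z² − 32z − 32·41·40 ≤ 0 and hence z ≤ (1/2)[32 + √(1024 + 4·52480)] = (1/2)[32 + √210944] ≈ (1/2)(32 + 459.2864) = 245.6432.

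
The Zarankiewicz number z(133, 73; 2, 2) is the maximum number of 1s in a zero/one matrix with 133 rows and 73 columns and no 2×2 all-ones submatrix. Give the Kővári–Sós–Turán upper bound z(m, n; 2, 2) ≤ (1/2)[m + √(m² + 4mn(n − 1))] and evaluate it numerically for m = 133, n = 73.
z(133, 73; 2, 2) ≤ (1/2)[133 + √(133² + 4·133·73·72)] = (1/2)[133 + √2813881] = 905.2313

Kővári–Sós–Turán: let r_1, ..., r_133 be the row sums and z = Σ r_i the total number of 1s. Each pair of columns can share at most one row with both entries 1 (else a 2×2 all-ones block appears), so Σ_i C(r_i, 2) ≤ C(73, 2) = 2628. By convexity Σ_i C(r_i, 2) ≥ 133·C(z/133, 2) = z(z − 133)/(2·133), giving z² − 133z − 133·73·72 ≤ 0 and hence z ≤ (1/2)[133 + √(17689 + 4·699048)] = (1/2)[133 + √2813881] ≈ (1/2)(133 + 1677.4627) = 905.2313.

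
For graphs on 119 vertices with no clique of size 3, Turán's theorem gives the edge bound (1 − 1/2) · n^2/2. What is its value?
Turán density bound = (1/2) · 119^2/2 = 14161/4 ≈ 3540.25

Turán's theorem: ex(n, K_{r+1}) is achieved by the complete r-partite Turán graph T(n, r) with parts as balanced as possible, and is at most (1 − 1/r) · n^2/2. For r = 2, n = 119: the density bound is (1/2) · 14161/2 = 14161/4 ≈ 3540.25. The integer-valued extremum is e(T(119, 2)) = 3540, which is strictly less than the density bound 14161/4 since 2 ∤ 119 (the parts of T(119, 2) cannot all be equal).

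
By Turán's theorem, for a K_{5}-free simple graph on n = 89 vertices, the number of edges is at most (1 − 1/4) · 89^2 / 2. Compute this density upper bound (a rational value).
Turán density bound = (3/4) · 89^2/2 = 23763/8 ≈ 2970.375

Turán's theorem: ex(n, K_{r+1}) is achieved by the complete r-partite Turán graph T(n, r) with parts as balanced as possible, and is at most (1 − 1/r) · n^2/2. For r = 4, n = 89: the density bound is (3/4) · 7921/2 = 23763/8 ≈ 2970.375. The integer-valued extremum is e(T(89, 4)) = 2970, which is strictly less than the density bound 23763/8 since 4 ∤ 89 (the parts of T(89, 4) cannot all be equal).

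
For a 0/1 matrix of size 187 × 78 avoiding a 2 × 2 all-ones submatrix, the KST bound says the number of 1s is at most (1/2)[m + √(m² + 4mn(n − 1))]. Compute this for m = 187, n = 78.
z(187, 78; 2, 2) ≤ (1/2)[187 + √(187² + 4·187·78·77)] = (1/2)[187 + √4527457] = 1157.3911

Kővári–Sós–Turán: let r_1, ..., r_187 be the row sums and z = Σ r_i the total number of 1s. Each pair of columns can share at most one row with both entries 1 (else a 2×2 all-ones block appears), so Σ_i C(r_i, 2) ≤ C(78, 2) = 3003. By convexity Σ_i C(r_i, 2) ≥ 187·C(z/187, 2) = z(z − 187)/(2·187), giving z² − 187z − 187·78·77 ≤ 0 and hence z ≤ (1/2)[187 + √(34969 + 4·1123122)] = (1/2)[187 + √4527457] ≈ (1/2)(187 + 2127.7822) = 1157.3911.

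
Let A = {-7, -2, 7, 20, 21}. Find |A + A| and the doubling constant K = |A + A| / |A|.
K = |A + A| / |A| = 14/5

Enumerate A + A = {a + b : a, b ∈ A}. With |A| = 5, there are |A|^2 = 25 ordered sum pairs; collecting distinct values, A + A = {-14, -9, -4, 0, 5, 13, 14, 18, 19, 27, 28, 40, 41, 42}, so |A + A| = 14. Thus K = 14/5. For comparison, the minimum possible |A + A| over all 5-element sets is 2·5 − 1 = 9 (so min K = 9/5), attained only by arithmetic progressions.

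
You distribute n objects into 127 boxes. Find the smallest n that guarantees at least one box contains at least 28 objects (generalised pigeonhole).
n = (28 − 1)·127 + 1 = 3430

By the generalised pigeonhole principle, to guarantee some box contains ≥ r objects we need more than (r − 1) · k objects total. Threshold: n = (r − 1) · k + 1. With r = 28 and k = 127: n = 27 · 127 + 1 = 3429 + 1 = 3430. For n = 3429 = 27 · 127, we can put exactly 27 objects in every box, avoiding 28 in any single one — so 3430 is tight.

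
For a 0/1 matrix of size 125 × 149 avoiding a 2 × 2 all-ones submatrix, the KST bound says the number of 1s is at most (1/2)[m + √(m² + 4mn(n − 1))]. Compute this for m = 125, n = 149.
z(125, 149; 2, 2) ≤ (1/2)[125 + √(125² + 4·125·149·148)] = (1/2)[125 + √11041625] = 1723.947

Kővári–Sós–Turán: let r_1, ..., r_125 be the row sums and z = Σ r_i the total number of 1s. Each pair of columns can share at most one row with both entries 1 (else a 2×2 all-ones block appears), so Σ_i C(r_i, 2) ≤ C(149, 2) = 11026. By convexity Σ_i C(r_i, 2) ≥ 125·C(z/125, 2) = z(z − 125)/(2·125), giving z² − 125z − 125·149·148 ≤ 0 and hence z ≤ (1/2)[125 + √(15625 + 4·2756500)] = (1/2)[125 + √11041625] ≈ (1/2)(125 + 3322.8941) = 1723.947.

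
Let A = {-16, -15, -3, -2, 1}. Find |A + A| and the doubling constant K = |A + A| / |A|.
K = |A + A| / |A| = 14/5

Enumerate A + A = {a + b : a, b ∈ A}. With |A| = 5, there are |A|^2 = 25 ordered sum pairs; collecting distinct values, A + A = {-32, -31, -30, -19, -18, -17, -15, -14, -6, -5, -4, -2, -1, 2}, so |A + A| = 14. Thus K = 14/5. For comparison, the minimum possible |A + A| over all 5-element sets is 2·5 − 1 = 9 (so min K = 9/5), attained only by arithmetic progressions.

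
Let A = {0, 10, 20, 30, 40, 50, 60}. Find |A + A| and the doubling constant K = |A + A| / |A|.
K = |A + A| / |A| = 13/7

Enumerate A + A = {a + b : a, b ∈ A}. With |A| = 7, there are |A|^2 = 49 ordered sum pairs; collecting distinct values, A + A = {0, 10, 20, 30, 40, 50, 60, 70, 80, 90, 100, 110, 120}, so |A + A| = 13. Thus K = 13/7. Here |A + A| = 2|A| − 1 = 13, the minimum possible — so K = 13/7 is minimal, which holds iff A is an arithmetic progression.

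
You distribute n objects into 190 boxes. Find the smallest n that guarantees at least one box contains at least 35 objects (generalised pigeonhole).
n = (35 − 1)·190 + 1 = 6461

By the generalised pigeonhole principle, to guarantee some box contains ≥ r objects we need more than (r − 1) · k objects total. Threshold: n = (r − 1) · k + 1. With r = 35 and k = 190: n = 34 · 190 + 1 = 6460 + 1 = 6461. For n = 6460 = 34 · 190, we can put exactly 34 objects in every box, avoiding 35 in any single one — so 6461 is tight.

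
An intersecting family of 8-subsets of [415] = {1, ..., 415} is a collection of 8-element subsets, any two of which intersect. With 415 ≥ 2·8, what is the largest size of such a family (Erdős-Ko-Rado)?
max |F| = C(414, 7) = 393030471223512

Erdős-Ko-Rado (1961): when n ≥ 2k, max |F| = C(n−1, k−1). The bound is attained by the star {A : i ∈ A} for any fixed i ∈ [n]. Here C(415−1, 8−1) = C(414, 7) = 393030471223512.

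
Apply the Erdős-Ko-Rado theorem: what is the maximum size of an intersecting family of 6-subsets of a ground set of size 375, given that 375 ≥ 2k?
max |F| = C(374, 5) = 59363262574

The Erdős-Ko-Rado theorem states: for n ≥ 2k, an intersecting family of k-subsets of an n-element set has size at most C(n − 1, k − 1), with equality for 'star' families {A ⊆ [n] : |A| = k, i ∈ A} (fix an element i). For n = 375, k = 6: C(374, 5) = 59363262574.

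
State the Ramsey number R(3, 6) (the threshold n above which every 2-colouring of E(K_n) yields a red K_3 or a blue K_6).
R(3, 6) = 18

Lower bound: an explicit 2-colouring of K_{17} (typically a Paley-type or other structured construction) avoids a red K_3 and a blue K_6, showing R(3, 6) > 17.
Upper bound: the simple Erdős–Szekeres recurrence only gives R(3, 6) ≤ 20; the tight bound R(3, 6) ≤ 18 requires a sharper case analysis (or computer search) of 2-colourings of K_{18}.
Hence R(3, 6) = 18.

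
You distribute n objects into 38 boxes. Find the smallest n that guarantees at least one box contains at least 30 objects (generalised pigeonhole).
n = (30 − 1)·38 + 1 = 1103

By the generalised pigeonhole principle, to guarantee some box contains ≥ r objects we need more than (r − 1) · k objects total. Threshold: n = (r − 1) · k + 1. With r = 30 and k = 38: n = 29 · 38 + 1 = 1102 + 1 = 1103. For n = 1102 = 29 · 38, we can put exactly 29 objects in every box, avoiding 30 in any single one — so 1103 is tight.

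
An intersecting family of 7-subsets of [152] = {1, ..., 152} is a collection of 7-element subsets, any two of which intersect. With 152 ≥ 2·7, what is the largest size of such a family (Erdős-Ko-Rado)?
max |F| = C(151, 6) = 14888600755

The Erdős-Ko-Rado theorem states: for n ≥ 2k, an intersecting family of k-subsets of an n-element set has size at most C(n − 1, k − 1), with equality for 'star' families {A ⊆ [n] : |A| = k, i ∈ A} (fix an element i). For n = 152, k = 7: C(151, 6) = 14888600755.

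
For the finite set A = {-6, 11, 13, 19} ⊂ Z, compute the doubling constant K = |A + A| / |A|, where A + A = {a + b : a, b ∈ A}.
K = |A + A| / |A| = 10/4 = 5/2

Enumerate A + A = {a + b : a, b ∈ A}. With |A| = 4, there are |A|^2 = 16 ordered sum pairs; collecting distinct values, A + A = {-12, 5, 7, 13, 22, 24, 26, 30, 32, 38}, so |A + A| = 10. Thus K = 10/4 = 5/2. For comparison, the minimum possible |A + A| over all 4-element sets is 2·4 − 1 = 7 (so min K = 7/4), attained only by arithmetic progressions.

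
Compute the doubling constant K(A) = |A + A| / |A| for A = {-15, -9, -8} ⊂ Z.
K = |A + A| / |A| = 6/3 = 2

Enumerate A + A = {a + b : a, b ∈ A}. With |A| = 3, there are |A|^2 = 9 ordered sum pairs; collecting distinct values, A + A = {-30, -24, -23, -18, -17, -16}, so |A + A| = 6. Thus K = 6/3 = 2. For comparison, the minimum possible |A + A| over all 3-element sets is 2·3 − 1 = 5 (so min K = 5/3), attained only by arithmetic progressions.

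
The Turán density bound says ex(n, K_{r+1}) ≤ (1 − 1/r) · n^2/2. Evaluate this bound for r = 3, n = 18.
Turán density bound = (2/3) · 18^2/2 = 108

Turán's theorem: ex(n, K_{r+1}) is achieved by the complete r-partite Turán graph T(n, r) with parts as balanced as possible, and is at most (1 − 1/r) · n^2/2. For r = 3, n = 18: the density bound is (2/3) · 324/2 = 108. Since 3 ∣ 18, the Turán graph T(18, 3) has parts of equal size 6, and its edge count e(T(18, 3)) = 108 attains the density bound exactly.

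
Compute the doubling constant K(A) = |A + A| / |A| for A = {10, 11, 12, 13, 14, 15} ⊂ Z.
K = |A + A| / |A| = 11/6

Enumerate A + A = {a + b : a, b ∈ A}. With |A| = 6, there are |A|^2 = 36 ordered sum pairs; collecting distinct values, A + A = {20, 21, 22, 23, 24, 25, 26, 27, 28, 29, 30}, so |A + A| = 11. Thus K = 11/6. Here |A + A| = 2|A| − 1 = 11, the minimum possible — so K = 11/6 is minimal, which holds iff A is an arithmetic progression.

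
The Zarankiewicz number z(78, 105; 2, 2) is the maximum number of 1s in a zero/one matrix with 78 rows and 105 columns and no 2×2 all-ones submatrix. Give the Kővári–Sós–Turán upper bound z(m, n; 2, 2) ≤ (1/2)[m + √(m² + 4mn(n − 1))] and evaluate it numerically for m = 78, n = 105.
z(78, 105; 2, 2) ≤ (1/2)[78 + √(78² + 4·78·105·104)] = (1/2)[78 + √3413124] = 962.7321

Kővári–Sós–Turán: let r_1, ..., r_78 be the row sums and z = Σ r_i the total number of 1s. Each pair of columns can share at most one row with both entries 1 (else a 2×2 all-ones block appears), so Σ_i C(r_i, 2) ≤ C(105, 2) = 5460. By convexity Σ_i C(r_i, 2) ≥ 78·C(z/78, 2) = z(z − 78)/(2·78), giving z² − 78z − 78·105·104 ≤ 0 and hence z ≤ (1/2)[78 + √(6084 + 4·851760)] = (1/2)[78 + √3413124] ≈ (1/2)(78 + 1847.4642) = 962.7321.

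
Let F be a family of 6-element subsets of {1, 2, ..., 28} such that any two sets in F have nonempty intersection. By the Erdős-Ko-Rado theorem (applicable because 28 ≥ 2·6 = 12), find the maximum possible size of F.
max |F| = C(27, 5) = 80730

The Erdős-Ko-Rado theorem states: for n ≥ 2k, an intersecting family of k-subsets of an n-element set has size at most C(n − 1, k − 1), with equality for 'star' families {A ⊆ [n] : |A| = k, i ∈ A} (fix an element i). For n = 28, k = 6: C(27, 5) = 80730.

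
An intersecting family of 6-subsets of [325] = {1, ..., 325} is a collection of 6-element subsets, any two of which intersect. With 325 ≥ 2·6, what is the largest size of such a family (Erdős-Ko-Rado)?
max |F| = C(324, 5) = 28845440064

Erdős-Ko-Rado (1961): when n ≥ 2k, max |F| = C(n−1, k−1). The bound is attained by the star {A : i ∈ A} for any fixed i ∈ [n]. Here C(325−1, 6−1) = C(324, 5) = 28845440064.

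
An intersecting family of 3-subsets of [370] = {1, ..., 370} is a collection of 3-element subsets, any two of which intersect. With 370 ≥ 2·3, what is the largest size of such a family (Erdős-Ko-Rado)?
max |F| = C(369, 2) = 67896

Erdős-Ko-Rado (1961): when n ≥ 2k, max |F| = C(n−1, k−1). The bound is attained by the star {A : i ∈ A} for any fixed i ∈ [n]. Here C(370−1, 3−1) = C(369, 2) = 67896.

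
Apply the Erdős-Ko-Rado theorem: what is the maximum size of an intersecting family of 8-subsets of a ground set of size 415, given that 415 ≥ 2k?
max |F| = C(414, 7) = 393030471223512

The Erdős-Ko-Rado theorem states: for n ≥ 2k, an intersecting family of k-subsets of an n-element set has size at most C(n − 1, k − 1), with equality for 'star' families {A ⊆ [n] : |A| = k, i ∈ A} (fix an element i). For n = 415, k = 8: C(414, 7) = 393030471223512.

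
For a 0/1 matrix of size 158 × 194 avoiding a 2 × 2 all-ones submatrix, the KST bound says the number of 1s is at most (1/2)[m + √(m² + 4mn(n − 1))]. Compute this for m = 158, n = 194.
z(158, 194; 2, 2) ≤ (1/2)[158 + √(158² + 4·158·194·193)] = (1/2)[158 + √23688308] = 2512.5318

Kővári–Sós–Turán: let r_1, ..., r_158 be the row sums and z = Σ r_i the total number of 1s. Each pair of columns can share at most one row with both entries 1 (else a 2×2 all-ones block appears), so Σ_i C(r_i, 2) ≤ C(194, 2) = 18721. By convexity Σ_i C(r_i, 2) ≥ 158·C(z/158, 2) = z(z − 158)/(2·158), giving z² − 158z − 158·194·193 ≤ 0 and hence z ≤ (1/2)[158 + √(24964 + 4·5915836)] = (1/2)[158 + √23688308] ≈ (1/2)(158 + 4867.0636) = 2512.5318.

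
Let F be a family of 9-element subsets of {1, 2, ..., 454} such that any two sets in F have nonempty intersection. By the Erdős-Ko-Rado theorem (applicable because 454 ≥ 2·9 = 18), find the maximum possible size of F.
max |F| = C(453, 8) = 41330618640071640

Erdős-Ko-Rado (1961): when n ≥ 2k, max |F| = C(n−1, k−1). The bound is attained by the star {A : i ∈ A} for any fixed i ∈ [n]. Here C(454−1, 9−1) = C(453, 8) = 41330618640071640.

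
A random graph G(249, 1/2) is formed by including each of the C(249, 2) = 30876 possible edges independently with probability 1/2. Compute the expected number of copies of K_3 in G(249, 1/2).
E[# K_3] = C(249, 3) · (1/2)^C(3, 2) = 2542124 / 2^3 = 635531/2 = 317765.5

For each 3-subset S of vertices (there are C(249, 3) = 2542124 such S), let X_S = 1 if S induces a K_3 (all C(3, 2) = 3 edges present). Then P(X_S = 1) = (1/2)^3 = 1/8. By linearity of expectation, E[# K_3] = C(249, 3) · (1/2)^3 = 2542124 / 8 = 635531/2 = 317765.5.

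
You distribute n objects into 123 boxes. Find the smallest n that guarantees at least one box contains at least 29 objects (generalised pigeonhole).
n = (29 − 1)·123 + 1 = 3445

By the generalised pigeonhole principle, to guarantee some box contains ≥ r objects we need more than (r − 1) · k objects total. Threshold: n = (r − 1) · k + 1. With r = 29 and k = 123: n = 28 · 123 + 1 = 3444 + 1 = 3445. For n = 3444 = 28 · 123, we can put exactly 28 objects in every box, avoiding 29 in any single one — so 3445 is tight.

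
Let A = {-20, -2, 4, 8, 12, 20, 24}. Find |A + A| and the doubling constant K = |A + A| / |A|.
K = |A + A| / |A| = 24/7

Enumerate A + A = {a + b : a, b ∈ A}. With |A| = 7, there are |A|^2 = 49 ordered sum pairs; collecting distinct values, A + A = {-40, -22, -16, -12, -8, -4, 0, 2, 4, 6, 8, 10, 12, 16, 18, 20, 22, 24, 28, 32, 36, 40, 44, 48}, so |A + A| = 24. Thus K = 24/7. For comparison, the minimum possible |A + A| over all 7-element sets is 2·7 − 1 = 13 (so min K = 13/7), attained only by arithmetic progressions.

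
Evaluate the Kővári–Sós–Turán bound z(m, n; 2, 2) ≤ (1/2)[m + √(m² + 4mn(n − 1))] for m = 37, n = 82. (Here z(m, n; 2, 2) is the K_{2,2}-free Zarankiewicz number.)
z(37, 82; 2, 2) ≤ (1/2)[37 + √(37² + 4·37·82·81)] = (1/2)[37 + √984385] = 514.5809

Kővári–Sós–Turán: let r_1, ..., r_37 be the row sums and z = Σ r_i the total number of 1s. Each pair of columns can share at most one row with both entries 1 (else a 2×2 all-ones block appears), so Σ_i C(r_i, 2) ≤ C(82, 2) = 3321. By convexity Σ_i C(r_i, 2) ≥ 37·C(z/37, 2) = z(z − 37)/(2·37), giving z² − 37z − 37·82·81 ≤ 0 and hence z ≤ (1/2)[37 + √(1369 + 4·245754)] = (1/2)[37 + √984385] ≈ (1/2)(37 + 992.1618) = 514.5809.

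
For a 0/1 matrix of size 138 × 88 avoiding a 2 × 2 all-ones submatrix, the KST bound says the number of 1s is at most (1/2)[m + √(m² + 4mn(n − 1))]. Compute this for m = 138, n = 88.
z(138, 88; 2, 2) ≤ (1/2)[138 + √(138² + 4·138·88·87)] = (1/2)[138 + √4245156] = 1099.1888

Kővári–Sós–Turán: let r_1, ..., r_138 be the row sums and z = Σ r_i the total number of 1s. Each pair of columns can share at most one row with both entries 1 (else a 2×2 all-ones block appears), so Σ_i C(r_i, 2) ≤ C(88, 2) = 3828. By convexity Σ_i C(r_i, 2) ≥ 138·C(z/138, 2) = z(z − 138)/(2·138), giving z² − 138z − 138·88·87 ≤ 0 and hence z ≤ (1/2)[138 + √(19044 + 4·1056528)] = (1/2)[138 + √4245156] ≈ (1/2)(138 + 2060.3776) = 1099.1888.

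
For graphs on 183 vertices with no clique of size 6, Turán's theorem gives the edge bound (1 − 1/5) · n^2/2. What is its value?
Turán density bound = (4/5) · 183^2/2 = 66978/5 ≈ 13395.6

Turán's theorem: ex(n, K_{r+1}) is achieved by the complete r-partite Turán graph T(n, r) with parts as balanced as possible, and is at most (1 − 1/r) · n^2/2. For r = 5, n = 183: the density bound is (4/5) · 33489/2 = 66978/5 ≈ 13395.6. The integer-valued extremum is e(T(183, 5)) = 13395, which is strictly less than the density bound 66978/5 since 5 ∤ 183 (the parts of T(183, 5) cannot all be equal).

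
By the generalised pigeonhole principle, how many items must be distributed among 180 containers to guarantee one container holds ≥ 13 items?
n = (13 − 1)·180 + 1 = 2161

By the generalised pigeonhole principle, to guarantee some box contains ≥ r objects we need more than (r − 1) · k objects total. Threshold: n = (r − 1) · k + 1. With r = 13 and k = 180: n = 12 · 180 + 1 = 2160 + 1 = 2161. For n = 2160 = 12 · 180, we can put exactly 12 objects in every box, avoiding 13 in any single one — so 2161 is tight.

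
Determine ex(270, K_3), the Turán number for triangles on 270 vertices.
ex(270, K_3) = ⌊270^2/4⌋ = 18225

Mantel (1907): a triangle-free graph on n vertices has at most ⌊n^2/4⌋ edges, with equality for the complete bipartite graph K_{⌊n/2⌋, ⌈n/2⌉}. For n = 270: ⌊270^2/4⌋ = ⌊72900/4⌋ = 18225. The extremal graph is K_{135, 135}, which has 135·135 = 18225 edges.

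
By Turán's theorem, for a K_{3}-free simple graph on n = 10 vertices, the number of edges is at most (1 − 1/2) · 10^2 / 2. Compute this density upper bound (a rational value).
Turán density bound = (1/2) · 10^2/2 = 25

Turán's theorem: ex(n, K_{r+1}) is achieved by the complete r-partite Turán graph T(n, r) with parts as balanced as possible, and is at most (1 − 1/r) · n^2/2. For r = 2, n = 10: the density bound is (1/2) · 100/2 = 25. Since 2 ∣ 10, the Turán graph T(10, 2) has parts of equal size 5, and its edge count e(T(10, 2)) = 25 attains the density bound exactly.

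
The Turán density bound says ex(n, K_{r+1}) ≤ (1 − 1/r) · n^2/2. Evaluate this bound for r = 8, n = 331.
Turán density bound = (7/8) · 331^2/2 = 766927/16 ≈ 47932.9375

Turán's theorem: ex(n, K_{r+1}) is achieved by the complete r-partite Turán graph T(n, r) with parts as balanced as possible, and is at most (1 − 1/r) · n^2/2. For r = 8, n = 331: the density bound is (7/8) · 109561/2 = 766927/16 ≈ 47932.9375. The integer-valued extremum is e(T(331, 8)) = 47932, which is strictly less than the density bound 766927/16 since 8 ∤ 331 (the parts of T(331, 8) cannot all be equal).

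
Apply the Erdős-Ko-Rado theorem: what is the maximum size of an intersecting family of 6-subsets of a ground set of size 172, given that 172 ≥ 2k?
max |F| = C(171, 5) = 1148619654

Erdős-Ko-Rado (1961): when n ≥ 2k, max |F| = C(n−1, k−1). The bound is attained by the star {A : i ∈ A} for any fixed i ∈ [n]. Here C(172−1, 6−1) = C(171, 5) = 1148619654.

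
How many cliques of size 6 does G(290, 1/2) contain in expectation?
E[# K_6] = C(290, 6) · (1/2)^C(6, 2) = 784239335880 / 2^15 = 98029916985/4096 ≈ 23933085.201416

For each 6-subset S of vertices (there are C(290, 6) = 784239335880 such S), let X_S = 1 if S induces a K_6 (all C(6, 2) = 15 edges present). Then P(X_S = 1) = (1/2)^15 = 1/32768. By linearity of expectation, E[# K_6] = C(290, 6) · (1/2)^15 = 784239335880 / 32768 = 98029916985/4096 ≈ 23933085.201416.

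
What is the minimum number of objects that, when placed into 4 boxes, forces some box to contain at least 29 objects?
n = (29 − 1)·4 + 1 = 113

By the generalised pigeonhole principle, to guarantee some box contains ≥ r objects we need more than (r − 1) · k objects total. Threshold: n = (r − 1) · k + 1. With r = 29 and k = 4: n = 28 · 4 + 1 = 112 + 1 = 113. For n = 112 = 28 · 4, we can put exactly 28 objects in every box, avoiding 29 in any single one — so 113 is tight.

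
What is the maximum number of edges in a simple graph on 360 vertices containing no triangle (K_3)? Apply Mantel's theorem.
ex(360, K_3) = ⌊360^2/4⌋ = 32400

Mantel (1907): a triangle-free graph on n vertices has at most ⌊n^2/4⌋ edges, with equality for the complete bipartite graph K_{⌊n/2⌋, ⌈n/2⌉}. For n = 360: ⌊360^2/4⌋ = ⌊129600/4⌋ = 32400. The extremal graph is K_{180, 180}, which has 180·180 = 32400 edges.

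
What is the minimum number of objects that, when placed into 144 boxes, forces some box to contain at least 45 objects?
n = (45 − 1)·144 + 1 = 6337

By the generalised pigeonhole principle, to guarantee some box contains ≥ r objects we need more than (r − 1) · k objects total. Threshold: n = (r − 1) · k + 1. With r = 45 and k = 144: n = 44 · 144 + 1 = 6336 + 1 = 6337. For n = 6336 = 44 · 144, we can put exactly 44 objects in every box, avoiding 45 in any single one — so 6337 is tight.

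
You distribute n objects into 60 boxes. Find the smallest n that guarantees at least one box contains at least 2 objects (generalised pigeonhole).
n = (2 − 1)·60 + 1 = 61

By the generalised pigeonhole principle, to guarantee some box contains ≥ r objects we need more than (r − 1) · k objects total. Threshold: n = (r − 1) · k + 1. With r = 2 and k = 60: n = 1 · 60 + 1 = 60 + 1 = 61. For n = 60 = 1 · 60, we can put exactly 1 objects in every box, avoiding 2 in any single one — so 61 is tight.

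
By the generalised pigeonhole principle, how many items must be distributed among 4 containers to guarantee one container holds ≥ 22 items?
n = (22 − 1)·4 + 1 = 85

By the generalised pigeonhole principle, to guarantee some box contains ≥ r objects we need more than (r − 1) · k objects total. Threshold: n = (r − 1) · k + 1. With r = 22 and k = 4: n = 21 · 4 + 1 = 84 + 1 = 85. For n = 84 = 21 · 4, we can put exactly 21 objects in every box, avoiding 22 in any single one — so 85 is tight.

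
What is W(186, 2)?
W(186, 2) = 186 + 1 = 187

A 2-term AP is any pair of integers, so a monochromatic 2-AP exists iff some colour is used at least twice. With 186 colours, the colouring i ↦ i on {1, ..., 186} uses each colour once, avoiding any monochromatic pair, so W(186, 2) > 186. For {1, ..., 187}, pigeonhole forces two integers of the same colour, which form a monochromatic 2-AP. Hence W(186, 2) = 187.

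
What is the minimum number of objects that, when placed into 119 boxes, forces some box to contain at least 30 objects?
n = (30 − 1)·119 + 1 = 3452

By the generalised pigeonhole principle, to guarantee some box contains ≥ r objects we need more than (r − 1) · k objects total. Threshold: n = (r − 1) · k + 1. With r = 30 and k = 119: n = 29 · 119 + 1 = 3451 + 1 = 3452. For n = 3451 = 29 · 119, we can put exactly 29 objects in every box, avoiding 30 in any single one — so 3452 is tight.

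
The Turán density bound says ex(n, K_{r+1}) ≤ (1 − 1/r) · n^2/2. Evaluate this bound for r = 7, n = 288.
Turán density bound = (6/7) · 288^2/2 = 248832/7 ≈ 35547.4286

Turán's theorem: ex(n, K_{r+1}) is achieved by the complete r-partite Turán graph T(n, r) with parts as balanced as possible, and is at most (1 − 1/r) · n^2/2. For r = 7, n = 288: the density bound is (6/7) · 82944/2 = 248832/7 ≈ 35547.4286. The integer-valued extremum is e(T(288, 7)) = 35547, which is strictly less than the density bound 248832/7 since 7 ∤ 288 (the parts of T(288, 7) cannot all be equal).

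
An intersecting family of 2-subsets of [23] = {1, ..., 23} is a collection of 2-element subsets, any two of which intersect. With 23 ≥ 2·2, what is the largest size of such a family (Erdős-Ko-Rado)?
max |F| = C(22, 1) = 22

The Erdős-Ko-Rado theorem states: for n ≥ 2k, an intersecting family of k-subsets of an n-element set has size at most C(n − 1, k − 1), with equality for 'star' families {A ⊆ [n] : |A| = k, i ∈ A} (fix an element i). For n = 23, k = 2: C(22, 1) = 22.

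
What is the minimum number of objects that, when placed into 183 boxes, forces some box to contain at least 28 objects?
n = (28 − 1)·183 + 1 = 4942

By the generalised pigeonhole principle, to guarantee some box contains ≥ r objects we need more than (r − 1) · k objects total. Threshold: n = (r − 1) · k + 1. With r = 28 and k = 183: n = 27 · 183 + 1 = 4941 + 1 = 4942. For n = 4941 = 27 · 183, we can put exactly 27 objects in every box, avoiding 28 in any single one — so 4942 is tight.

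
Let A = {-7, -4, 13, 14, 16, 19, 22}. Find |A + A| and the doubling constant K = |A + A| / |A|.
K = |A + A| / |A| = 22/7

Enumerate A + A = {a + b : a, b ∈ A}. With |A| = 7, there are |A|^2 = 49 ordered sum pairs; collecting distinct values, A + A = {-14, -11, -8, 6, 7, 9, 10, 12, 15, 18, 26, 27, 28, 29, 30, 32, 33, 35, 36, 38, 41, 44}, so |A + A| = 22. Thus K = 22/7. For comparison, the minimum possible |A + A| over all 7-element sets is 2·7 − 1 = 13 (so min K = 13/7), attained only by arithmetic progressions.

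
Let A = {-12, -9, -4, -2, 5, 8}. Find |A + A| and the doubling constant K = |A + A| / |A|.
K = |A + A| / |A| = 19/6

Enumerate A + A = {a + b : a, b ∈ A}. With |A| = 6, there are |A|^2 = 36 ordered sum pairs; collecting distinct values, A + A = {-24, -21, -18, -16, -14, -13, -11, -8, -7, -6, -4, -1, 1, 3, 4, 6, 10, 13, 16}, so |A + A| = 19. Thus K = 19/6. For comparison, the minimum possible |A + A| over all 6-element sets is 2·6 − 1 = 11 (so min K = 11/6), attained only by arithmetic progressions.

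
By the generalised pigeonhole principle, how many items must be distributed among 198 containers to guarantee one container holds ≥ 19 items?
n = (19 − 1)·198 + 1 = 3565

By the generalised pigeonhole principle, to guarantee some box contains ≥ r objects we need more than (r − 1) · k objects total. Threshold: n = (r − 1) · k + 1. With r = 19 and k = 198: n = 18 · 198 + 1 = 3564 + 1 = 3565. For n = 3564 = 18 · 198, we can put exactly 18 objects in every box, avoiding 19 in any single one — so 3565 is tight.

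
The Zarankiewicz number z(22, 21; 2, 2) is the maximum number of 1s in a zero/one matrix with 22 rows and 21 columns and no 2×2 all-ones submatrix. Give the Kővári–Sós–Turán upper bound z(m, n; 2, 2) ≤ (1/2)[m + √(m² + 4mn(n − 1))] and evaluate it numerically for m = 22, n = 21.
z(22, 21; 2, 2) ≤ (1/2)[22 + √(22² + 4·22·21·20)] = (1/2)[22 + √37444] = 107.7523

Kővári–Sós–Turán: let r_1, ..., r_22 be the row sums and z = Σ r_i the total number of 1s. Each pair of columns can share at most one row with both entries 1 (else a 2×2 all-ones block appears), so Σ_i C(r_i, 2) ≤ C(21, 2) = 210. By convexity Σ_i C(r_i, 2) ≥ 22·C(z/22, 2) = z(z − 22)/(2·22), giving z² − 22z − 22·21·20 ≤ 0 and hence z ≤ (1/2)[22 + √(484 + 4·9240)] = (1/2)[22 + √37444] ≈ (1/2)(22 + 193.5045) = 107.7523.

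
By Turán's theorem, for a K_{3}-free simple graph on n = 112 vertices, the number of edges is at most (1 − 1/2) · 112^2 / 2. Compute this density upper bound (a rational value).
Turán density bound = (1/2) · 112^2/2 = 3136

Turán's theorem: ex(n, K_{r+1}) is achieved by the complete r-partite Turán graph T(n, r) with parts as balanced as possible, and is at most (1 − 1/r) · n^2/2. For r = 2, n = 112: the density bound is (1/2) · 12544/2 = 3136. Since 2 ∣ 112, the Turán graph T(112, 2) has parts of equal size 56, and its edge count e(T(112, 2)) = 3136 attains the density bound exactly.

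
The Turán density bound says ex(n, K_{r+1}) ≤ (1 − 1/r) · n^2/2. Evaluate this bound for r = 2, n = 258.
Turán density bound = (1/2) · 258^2/2 = 16641

Turán's theorem: ex(n, K_{r+1}) is achieved by the complete r-partite Turán graph T(n, r) with parts as balanced as possible, and is at most (1 − 1/r) · n^2/2. For r = 2, n = 258: the density bound is (1/2) · 66564/2 = 16641. Since 2 ∣ 258, the Turán graph T(258, 2) has parts of equal size 129, and its edge count e(T(258, 2)) = 16641 attains the density bound exactly.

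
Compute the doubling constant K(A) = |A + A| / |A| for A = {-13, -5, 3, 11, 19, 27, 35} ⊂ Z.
K = |A + A| / |A| = 13/7

Enumerate A + A = {a + b : a, b ∈ A}. With |A| = 7, there are |A|^2 = 49 ordered sum pairs; collecting distinct values, A + A = {-26, -18, -10, -2, 6, 14, 22, 30, 38, 46, 54, 62, 70}, so |A + A| = 13. Thus K = 13/7. Here |A + A| = 2|A| − 1 = 13, the minimum possible — so K = 13/7 is minimal, which holds iff A is an arithmetic progression.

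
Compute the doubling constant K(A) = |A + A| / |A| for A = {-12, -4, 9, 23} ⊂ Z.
K = |A + A| / |A| = 10/4 = 5/2

Enumerate A + A = {a + b : a, b ∈ A}. With |A| = 4, there are |A|^2 = 16 ordered sum pairs; collecting distinct values, A + A = {-24, -16, -8, -3, 5, 11, 18, 19, 32, 46}, so |A + A| = 10. Thus K = 10/4 = 5/2. For comparison, the minimum possible |A + A| over all 4-element sets is 2·4 − 1 = 7 (so min K = 7/4), attained only by arithmetic progressions.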